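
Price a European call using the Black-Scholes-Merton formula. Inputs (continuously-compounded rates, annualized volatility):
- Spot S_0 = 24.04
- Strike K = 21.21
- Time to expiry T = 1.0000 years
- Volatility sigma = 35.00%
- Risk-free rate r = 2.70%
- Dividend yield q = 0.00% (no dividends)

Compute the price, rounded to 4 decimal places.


d1 = (ln(S/K) + (r - q + 0.5*sigma^2) * T) / (sigma * sqrt(T)) = 0.60998955
d2 = d1 - sigma * sqrt(T) = 0.25998955
exp(-rT) = 0.97336124; exp(-qT) = 1.00000000
C = S_0 * exp(-qT) * N(d1) - K * exp(-rT) * N(d2)
N(d1) = 0.72906563; N(d2) = 0.60256408
C = 24.0400 * 1.00000000 * 0.72906563 - 21.2100 * 0.97336124 * 0.60256408 = 5.0868

Answer: Price = 5.0868


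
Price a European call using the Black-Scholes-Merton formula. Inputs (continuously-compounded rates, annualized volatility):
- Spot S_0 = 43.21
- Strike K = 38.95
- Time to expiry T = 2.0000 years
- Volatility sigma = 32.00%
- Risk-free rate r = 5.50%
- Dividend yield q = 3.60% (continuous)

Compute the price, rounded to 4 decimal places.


d1 = (ln(S/K) + (r - q + 0.5*sigma^2) * T) / (sigma * sqrt(T)) = 0.53959579
d2 = d1 - sigma * sqrt(T) = 0.08704745
exp(-rT) = 0.89583414; exp(-qT) = 0.93053090
C = S_0 * exp(-qT) * N(d1) - K * exp(-rT) * N(d2)
N(d1) = 0.70526209; N(d2) = 0.53468310
C = 43.2100 * 0.93053090 * 0.70526209 - 38.9500 * 0.89583414 * 0.53468310 = 9.7008

Answer: Price = 9.7008


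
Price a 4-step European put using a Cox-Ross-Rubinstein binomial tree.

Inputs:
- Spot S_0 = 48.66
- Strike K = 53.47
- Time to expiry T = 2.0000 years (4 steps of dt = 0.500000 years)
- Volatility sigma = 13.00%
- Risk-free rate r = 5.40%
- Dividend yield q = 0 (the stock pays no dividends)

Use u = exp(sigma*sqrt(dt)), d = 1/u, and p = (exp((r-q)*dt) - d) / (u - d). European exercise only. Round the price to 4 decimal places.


dt = T/N = 0.500000
u = exp(sigma*sqrt(dt)) = 1.096281; d = 1/u = 0.912175
p = (exp((r-q)*dt) - d) / (u - d) = 0.625687
Discount per step: exp(-r*dt) = 0.973361
Stock lattice S(k, i) with i counting down-moves:
  k=0: S(0,0) = 48.6600
  k=1: S(1,0) = 53.3451; S(1,1) = 44.3864
  k=2: S(2,0) = 58.4812; S(2,1) = 48.6600; S(2,2) = 40.4882
  k=3: S(3,0) = 64.1118; S(3,1) = 53.3451; S(3,2) = 44.3864; S(3,3) = 36.9323
  k=4: S(4,0) = 70.2846; S(4,1) = 58.4812; S(4,2) = 48.6600; S(4,3) = 40.4882; S(4,4) = 33.6887
Terminal payoffs V(N, i) = max(K - S_T, 0):
  V(4,0) = 0.000000; V(4,1) = 0.000000; V(4,2) = 4.810000; V(4,3) = 12.981840; V(4,4) = 19.781322
Backward induction: V(k, i) = exp(-r*dt) * [p * V(k+1, i) + (1-p) * V(k+1, i+1)].
  V(3,0) = exp(-r*dt) * [p*0.000000 + (1-p)*0.000000] = 0.000000
  V(3,1) = exp(-r*dt) * [p*0.000000 + (1-p)*4.810000] = 1.752484
  V(3,2) = exp(-r*dt) * [p*4.810000 + (1-p)*12.981840] = 7.659211
  V(3,3) = exp(-r*dt) * [p*12.981840 + (1-p)*19.781322] = 15.113356
  V(2,0) = exp(-r*dt) * [p*0.000000 + (1-p)*1.752484] = 0.638503
  V(2,1) = exp(-r*dt) * [p*1.752484 + (1-p)*7.659211] = 3.857867
  V(2,2) = exp(-r*dt) * [p*7.659211 + (1-p)*15.113356] = 10.171035
  V(1,0) = exp(-r*dt) * [p*0.638503 + (1-p)*3.857867] = 1.794443
  V(1,1) = exp(-r*dt) * [p*3.857867 + (1-p)*10.171035] = 6.055249
  V(0,0) = exp(-r*dt) * [p*1.794443 + (1-p)*6.055249] = 3.299031

Answer: Price = V(0,0) = 3.2990


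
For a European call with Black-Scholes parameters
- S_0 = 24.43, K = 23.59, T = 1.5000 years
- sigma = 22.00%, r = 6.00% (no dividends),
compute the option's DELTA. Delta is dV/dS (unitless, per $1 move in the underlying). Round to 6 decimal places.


Answer: Delta = 0.725280

Derivation:
d1 = 0.5985995927; d2 = 0.3291557210
phi(d1) = 0.3335043836; exp(-qT) = 1.0000000000; exp(-rT) = 0.9139311853
N(d1) = 0.7252800361
Delta = exp(-qT) * N(d1) = 1.0000000000 * 0.7252800361 = 0.725280


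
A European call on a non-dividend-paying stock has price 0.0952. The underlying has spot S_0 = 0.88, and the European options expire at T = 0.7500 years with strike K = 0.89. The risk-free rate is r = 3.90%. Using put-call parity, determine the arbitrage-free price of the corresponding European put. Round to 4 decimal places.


Answer: Put price = 0.0795

Derivation:
Put-call parity: C - P = S_0 * exp(-qT) - K * exp(-rT).
S_0 * exp(-qT) = 0.8800 * 1.00000000 = 0.88000000
K * exp(-rT) = 0.8900 * 0.97117364 = 0.86434454
P = C - S*exp(-qT) + K*exp(-rT)
P = 0.0952 - 0.88000000 + 0.86434454 = 0.0795


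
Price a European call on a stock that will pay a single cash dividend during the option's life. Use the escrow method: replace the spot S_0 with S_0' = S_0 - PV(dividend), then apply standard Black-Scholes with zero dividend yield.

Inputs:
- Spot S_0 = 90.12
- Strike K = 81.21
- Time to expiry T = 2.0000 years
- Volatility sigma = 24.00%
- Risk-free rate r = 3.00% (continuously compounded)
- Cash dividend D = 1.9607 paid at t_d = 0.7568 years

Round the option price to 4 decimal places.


Answer: Price = 17.9116

Derivation:
PV(D) = D * exp(-r * t_d) = 1.9607 * 0.97755180 = 1.91668581
S_0' = S_0 - PV(D) = 90.1200 - 1.91668581 = 88.20331419
d1 = (ln(S_0'/K) + (r + sigma^2/2)*T) / (sigma*sqrt(T)) = 0.58986301
d2 = d1 - sigma*sqrt(T) = 0.25045176
exp(-rT) = 0.94176453
N(d1) = 0.72235875; N(d2) = 0.59888100
C = S_0' * N(d1) - K * exp(-rT) * N(d2) = 88.20331419 * 0.72235875 - 81.2100 * 0.94176453 * 0.59888100 = 17.9116


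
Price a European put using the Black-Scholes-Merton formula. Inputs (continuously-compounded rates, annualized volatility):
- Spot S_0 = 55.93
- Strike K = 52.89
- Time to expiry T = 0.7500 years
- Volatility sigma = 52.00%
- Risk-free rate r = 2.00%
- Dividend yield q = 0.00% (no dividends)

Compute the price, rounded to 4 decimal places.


d1 = (ln(S/K) + (r - q + 0.5*sigma^2) * T) / (sigma * sqrt(T)) = 0.38257588
d2 = d1 - sigma * sqrt(T) = -0.06775733
exp(-rT) = 0.98511194; exp(-qT) = 1.00000000
P = K * exp(-rT) * N(-d2) - S_0 * exp(-qT) * N(-d1)
N(-d1) = 0.35101713; N(-d2) = 0.52701059
P = 52.8900 * 0.98511194 * 0.52701059 - 55.9300 * 1.00000000 * 0.35101713 = 7.8262

Answer: Price = 7.8262


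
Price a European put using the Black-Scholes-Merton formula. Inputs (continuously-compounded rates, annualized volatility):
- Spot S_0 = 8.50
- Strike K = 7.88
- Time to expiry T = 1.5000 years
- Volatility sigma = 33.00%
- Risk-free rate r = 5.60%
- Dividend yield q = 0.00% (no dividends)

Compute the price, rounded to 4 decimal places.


d1 = (ln(S/K) + (r - q + 0.5*sigma^2) * T) / (sigma * sqrt(T)) = 0.59731243
d2 = d1 - sigma * sqrt(T) = 0.19314662
exp(-rT) = 0.91943126; exp(-qT) = 1.00000000
P = K * exp(-rT) * N(-d2) - S_0 * exp(-qT) * N(-d1)
N(-d1) = 0.27514940; N(-d2) = 0.42342207
P = 7.8800 * 0.91943126 * 0.42342207 - 8.5000 * 1.00000000 * 0.27514940 = 0.7290

Answer: Price = 0.7290


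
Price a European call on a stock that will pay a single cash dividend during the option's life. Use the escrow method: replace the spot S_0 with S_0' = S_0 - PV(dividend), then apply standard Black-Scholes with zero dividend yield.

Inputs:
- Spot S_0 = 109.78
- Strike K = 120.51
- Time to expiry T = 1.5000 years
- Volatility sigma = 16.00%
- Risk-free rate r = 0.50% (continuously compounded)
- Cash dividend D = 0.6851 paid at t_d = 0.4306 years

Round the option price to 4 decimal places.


Answer: Price = 4.6309

Derivation:
PV(D) = D * exp(-r * t_d) = 0.6851 * 0.99784932 = 0.68362657
S_0' = S_0 - PV(D) = 109.7800 - 0.68362657 = 109.09637343
d1 = (ln(S_0'/K) + (r + sigma^2/2)*T) / (sigma*sqrt(T)) = -0.37151148
d2 = d1 - sigma*sqrt(T) = -0.56747066
exp(-rT) = 0.99252805
N(d1) = 0.35512830; N(d2) = 0.28519723
C = S_0' * N(d1) - K * exp(-rT) * N(d2) = 109.09637343 * 0.35512830 - 120.5100 * 0.99252805 * 0.28519723 = 4.6309


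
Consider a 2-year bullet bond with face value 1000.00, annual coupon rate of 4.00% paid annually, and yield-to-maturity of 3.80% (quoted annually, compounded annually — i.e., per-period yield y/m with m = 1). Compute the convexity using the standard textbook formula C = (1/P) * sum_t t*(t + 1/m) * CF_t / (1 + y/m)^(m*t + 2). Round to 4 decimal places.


Coupon per period c = face * coupon_rate / m = 40.000000
Periods per year m = 1; per-period yield y/m = 0.038000
Number of cashflows N = 2
Cashflows (t years, CF_t, discount factor 1/(1+y/m)^(m*t), PV):
  t = 1.0000: CF_t = 40.000000, DF = 0.963391, PV = 38.535645
  t = 2.0000: CF_t = 1040.000000, DF = 0.928122, PV = 965.247382
Price P = sum_t PV_t = 1003.783027
Convexity numerator sum_t t*(t + 1/m) * CF_t / (1+y/m)^(m*t + 2):
  t = 1.0000: term = 71.531598
  t = 2.0000: term = 5375.206777
Convexity = (1/P) * sum = 5446.738375 / 1003.783027 = 5.426211

Answer: Convexity = 5.4262


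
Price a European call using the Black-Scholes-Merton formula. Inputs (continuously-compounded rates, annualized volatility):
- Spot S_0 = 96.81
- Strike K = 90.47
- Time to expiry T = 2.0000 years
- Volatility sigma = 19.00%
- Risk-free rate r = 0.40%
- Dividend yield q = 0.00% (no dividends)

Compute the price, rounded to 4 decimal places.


Answer: Price = 13.8904

Derivation:
d1 = (ln(S/K) + (r - q + 0.5*sigma^2) * T) / (sigma * sqrt(T)) = 0.41619557
d2 = d1 - sigma * sqrt(T) = 0.14749500
exp(-rT) = 0.99203191; exp(-qT) = 1.00000000
C = S_0 * exp(-qT) * N(d1) - K * exp(-rT) * N(d2)
N(d1) = 0.66136655; N(d2) = 0.55862934
C = 96.8100 * 1.00000000 * 0.66136655 - 90.4700 * 0.99203191 * 0.55862934 = 13.8904


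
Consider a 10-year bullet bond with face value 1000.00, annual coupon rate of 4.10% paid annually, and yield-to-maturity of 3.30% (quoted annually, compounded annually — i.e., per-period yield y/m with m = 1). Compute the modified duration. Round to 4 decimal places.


Coupon per period c = face * coupon_rate / m = 41.000000
Periods per year m = 1; per-period yield y/m = 0.033000
Number of cashflows N = 10
Cashflows (t years, CF_t, discount factor 1/(1+y/m)^(m*t), PV):
  t = 1.0000: CF_t = 41.000000, DF = 0.968054, PV = 39.690223
  t = 2.0000: CF_t = 41.000000, DF = 0.937129, PV = 38.422287
  t = 3.0000: CF_t = 41.000000, DF = 0.907192, PV = 37.194857
  t = 4.0000: CF_t = 41.000000, DF = 0.878211, PV = 36.006638
  t = 5.0000: CF_t = 41.000000, DF = 0.850156, PV = 34.856377
  t = 6.0000: CF_t = 41.000000, DF = 0.822997, PV = 33.742863
  t = 7.0000: CF_t = 41.000000, DF = 0.796705, PV = 32.664921
  t = 8.0000: CF_t = 41.000000, DF = 0.771254, PV = 31.621414
  t = 9.0000: CF_t = 41.000000, DF = 0.746616, PV = 30.611243
  t = 10.0000: CF_t = 1041.000000, DF = 0.722764, PV = 752.397795
Price P = sum_t PV_t = 1067.208618
First compute Macaulay numerator sum_t t * PV_t:
  t * PV_t at t = 1.0000: 39.690223
  t * PV_t at t = 2.0000: 76.844574
  t * PV_t at t = 3.0000: 111.584571
  t * PV_t at t = 4.0000: 144.026551
  t * PV_t at t = 5.0000: 174.281887
  t * PV_t at t = 6.0000: 202.457178
  t * PV_t at t = 7.0000: 228.654444
  t * PV_t at t = 8.0000: 252.971311
  t * PV_t at t = 9.0000: 275.501186
  t * PV_t at t = 10.0000: 7523.977953
Macaulay duration D = 9029.989878 / 1067.208618 = 8.461316
Modified duration = D / (1 + y/m) = 8.461316 / (1 + 0.033000) = 8.191013

Answer: Modified duration = 8.1910


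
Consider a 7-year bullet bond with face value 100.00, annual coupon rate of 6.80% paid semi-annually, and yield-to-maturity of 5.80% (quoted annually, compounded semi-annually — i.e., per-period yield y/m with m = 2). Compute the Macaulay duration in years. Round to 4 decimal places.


Answer: Macaulay duration = 5.7261 years

Derivation:
Coupon per period c = face * coupon_rate / m = 3.400000
Periods per year m = 2; per-period yield y/m = 0.029000
Number of cashflows N = 14
Cashflows (t years, CF_t, discount factor 1/(1+y/m)^(m*t), PV):
  t = 0.5000: CF_t = 3.400000, DF = 0.971817, PV = 3.304179
  t = 1.0000: CF_t = 3.400000, DF = 0.944429, PV = 3.211058
  t = 1.5000: CF_t = 3.400000, DF = 0.917812, PV = 3.120562
  t = 2.0000: CF_t = 3.400000, DF = 0.891946, PV = 3.032616
  t = 2.5000: CF_t = 3.400000, DF = 0.866808, PV = 2.947149
  t = 3.0000: CF_t = 3.400000, DF = 0.842379, PV = 2.864090
  t = 3.5000: CF_t = 3.400000, DF = 0.818639, PV = 2.783372
  t = 4.0000: CF_t = 3.400000, DF = 0.795567, PV = 2.704929
  t = 4.5000: CF_t = 3.400000, DF = 0.773146, PV = 2.628697
  t = 5.0000: CF_t = 3.400000, DF = 0.751357, PV = 2.554613
  t = 5.5000: CF_t = 3.400000, DF = 0.730182, PV = 2.482617
  t = 6.0000: CF_t = 3.400000, DF = 0.709603, PV = 2.412651
  t = 6.5000: CF_t = 3.400000, DF = 0.689605, PV = 2.344656
  t = 7.0000: CF_t = 103.400000, DF = 0.670170, PV = 69.295541
Price P = sum_t PV_t = 105.686730
Macaulay numerator sum_t t * PV_t:
  t * PV_t at t = 0.5000: 1.652089
  t * PV_t at t = 1.0000: 3.211058
  t * PV_t at t = 1.5000: 4.680843
  t * PV_t at t = 2.0000: 6.065232
  t * PV_t at t = 2.5000: 7.367872
  t * PV_t at t = 3.0000: 8.592270
  t * PV_t at t = 3.5000: 9.741803
  t * PV_t at t = 4.0000: 10.819717
  t * PV_t at t = 4.5000: 11.829137
  t * PV_t at t = 5.0000: 12.773067
  t * PV_t at t = 5.5000: 13.654396
  t * PV_t at t = 6.0000: 14.475903
  t * PV_t at t = 6.5000: 15.240261
  t * PV_t at t = 7.0000: 485.068790
Macaulay duration D = (sum_t t * PV_t) / P = 605.172437 / 105.686730 = 5.726097


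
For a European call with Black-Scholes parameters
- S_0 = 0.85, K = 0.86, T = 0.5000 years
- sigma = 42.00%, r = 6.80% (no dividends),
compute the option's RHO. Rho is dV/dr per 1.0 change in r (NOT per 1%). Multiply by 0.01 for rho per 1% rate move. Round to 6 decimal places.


d1 = 0.2235937647; d2 = -0.0733910834
phi(d1) = 0.3890934943; exp(-qT) = 1.0000000000; exp(-rT) = 0.9665715046
N(d2) = 0.4707474564
Rho = K*T*exp(-rT)*N(d2) = 0.8600 * 0.5000 * 0.9665715046 * 0.4707474564 = 0.195655

Answer: Rho = 0.195655


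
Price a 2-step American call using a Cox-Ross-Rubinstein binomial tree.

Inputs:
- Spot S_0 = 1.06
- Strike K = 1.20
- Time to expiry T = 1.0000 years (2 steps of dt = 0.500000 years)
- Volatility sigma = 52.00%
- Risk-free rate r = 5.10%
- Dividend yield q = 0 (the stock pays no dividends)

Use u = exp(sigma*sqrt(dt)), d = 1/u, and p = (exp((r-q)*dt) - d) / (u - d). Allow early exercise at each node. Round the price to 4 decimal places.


Answer: Price = V(0,0) = 0.1890

Derivation:
dt = T/N = 0.500000
u = exp(sigma*sqrt(dt)) = 1.444402; d = 1/u = 0.692328
p = (exp((r-q)*dt) - d) / (u - d) = 0.443440
Discount per step: exp(-r*dt) = 0.974822
Stock lattice S(k, i) with i counting down-moves:
  k=0: S(0,0) = 1.0600
  k=1: S(1,0) = 1.5311; S(1,1) = 0.7339
  k=2: S(2,0) = 2.2115; S(2,1) = 1.0600; S(2,2) = 0.5081
Terminal payoffs V(N, i) = max(S_T - K, 0):
  V(2,0) = 1.011476; V(2,1) = 0.000000; V(2,2) = 0.000000
Backward induction: V(k, i) = exp(-r*dt) * [p * V(k+1, i) + (1-p) * V(k+1, i+1)]; then take max(V_cont, immediate exercise) for American.
  V(1,0) = exp(-r*dt) * [p*1.011476 + (1-p)*0.000000] = 0.437236; exercise = 0.331066; V(1,0) = max -> 0.437236
  V(1,1) = exp(-r*dt) * [p*0.000000 + (1-p)*0.000000] = 0.000000; exercise = 0.000000; V(1,1) = max -> 0.000000
  V(0,0) = exp(-r*dt) * [p*0.437236 + (1-p)*0.000000] = 0.189006; exercise = 0.000000; V(0,0) = max -> 0.189006


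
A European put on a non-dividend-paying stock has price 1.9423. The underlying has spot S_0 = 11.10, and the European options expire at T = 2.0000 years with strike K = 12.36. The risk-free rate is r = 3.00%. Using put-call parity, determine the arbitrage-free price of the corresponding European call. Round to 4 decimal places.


Put-call parity: C - P = S_0 * exp(-qT) - K * exp(-rT).
S_0 * exp(-qT) = 11.1000 * 1.00000000 = 11.10000000
K * exp(-rT) = 12.3600 * 0.94176453 = 11.64020964
C = P + S*exp(-qT) - K*exp(-rT)
C = 1.9423 + 11.10000000 - 11.64020964 = 1.4021

Answer: Call price = 1.4021


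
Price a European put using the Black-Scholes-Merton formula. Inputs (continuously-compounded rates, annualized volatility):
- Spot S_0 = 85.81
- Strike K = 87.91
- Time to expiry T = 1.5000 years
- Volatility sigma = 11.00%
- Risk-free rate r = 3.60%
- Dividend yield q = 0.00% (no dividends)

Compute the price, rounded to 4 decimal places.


d1 = (ln(S/K) + (r - q + 0.5*sigma^2) * T) / (sigma * sqrt(T)) = 0.28872051
d2 = d1 - sigma * sqrt(T) = 0.15399857
exp(-rT) = 0.94743211; exp(-qT) = 1.00000000
P = K * exp(-rT) * N(-d2) - S_0 * exp(-qT) * N(-d1)
N(-d1) = 0.38639763; N(-d2) = 0.43880543
P = 87.9100 * 0.94743211 * 0.43880543 - 85.8100 * 1.00000000 * 0.38639763 = 3.3908

Answer: Price = 3.3908


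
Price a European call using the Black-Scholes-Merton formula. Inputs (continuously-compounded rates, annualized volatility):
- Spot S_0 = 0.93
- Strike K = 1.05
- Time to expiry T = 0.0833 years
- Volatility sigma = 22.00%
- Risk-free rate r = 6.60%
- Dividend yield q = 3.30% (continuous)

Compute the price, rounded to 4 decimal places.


Answer: Price = 0.0007

Derivation:
d1 = (ln(S/K) + (r - q + 0.5*sigma^2) * T) / (sigma * sqrt(T)) = -1.83627969
d2 = d1 - sigma * sqrt(T) = -1.89977552
exp(-rT) = 0.99451729; exp(-qT) = 0.99725487
C = S_0 * exp(-qT) * N(d1) - K * exp(-rT) * N(d2)
N(d1) = 0.03315815; N(d2) = 0.02873129
C = 0.9300 * 0.99725487 * 0.03315815 - 1.0500 * 0.99451729 * 0.02873129 = 0.0007


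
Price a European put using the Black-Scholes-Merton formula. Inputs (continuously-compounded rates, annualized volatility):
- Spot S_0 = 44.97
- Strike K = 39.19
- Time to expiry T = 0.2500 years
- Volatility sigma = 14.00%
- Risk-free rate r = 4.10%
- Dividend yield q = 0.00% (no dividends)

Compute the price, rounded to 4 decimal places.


d1 = (ln(S/K) + (r - q + 0.5*sigma^2) * T) / (sigma * sqrt(T)) = 2.14677127
d2 = d1 - sigma * sqrt(T) = 2.07677127
exp(-rT) = 0.98980235; exp(-qT) = 1.00000000
P = K * exp(-rT) * N(-d2) - S_0 * exp(-qT) * N(-d1)
N(-d1) = 0.01590575; N(-d2) = 0.01891134
P = 39.1900 * 0.98980235 * 0.01891134 - 44.9700 * 1.00000000 * 0.01590575 = 0.0183

Answer: Price = 0.0183


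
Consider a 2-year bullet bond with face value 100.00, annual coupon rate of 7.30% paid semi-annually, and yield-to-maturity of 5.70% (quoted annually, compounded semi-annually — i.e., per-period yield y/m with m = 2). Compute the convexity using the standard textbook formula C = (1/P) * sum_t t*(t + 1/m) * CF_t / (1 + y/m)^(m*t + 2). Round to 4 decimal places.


Answer: Convexity = 4.4077

Derivation:
Coupon per period c = face * coupon_rate / m = 3.650000
Periods per year m = 2; per-period yield y/m = 0.028500
Number of cashflows N = 4
Cashflows (t years, CF_t, discount factor 1/(1+y/m)^(m*t), PV):
  t = 0.5000: CF_t = 3.650000, DF = 0.972290, PV = 3.548858
  t = 1.0000: CF_t = 3.650000, DF = 0.945347, PV = 3.450518
  t = 1.5000: CF_t = 3.650000, DF = 0.919152, PV = 3.354903
  t = 2.0000: CF_t = 103.650000, DF = 0.893682, PV = 92.630098
Price P = sum_t PV_t = 102.984376
Convexity numerator sum_t t*(t + 1/m) * CF_t / (1+y/m)^(m*t + 2):
  t = 0.5000: term = 1.677452
  t = 1.0000: term = 4.892907
  t = 1.5000: term = 9.514646
  t = 2.0000: term = 437.838084
Convexity = (1/P) * sum = 453.923088 / 102.984376 = 4.407689


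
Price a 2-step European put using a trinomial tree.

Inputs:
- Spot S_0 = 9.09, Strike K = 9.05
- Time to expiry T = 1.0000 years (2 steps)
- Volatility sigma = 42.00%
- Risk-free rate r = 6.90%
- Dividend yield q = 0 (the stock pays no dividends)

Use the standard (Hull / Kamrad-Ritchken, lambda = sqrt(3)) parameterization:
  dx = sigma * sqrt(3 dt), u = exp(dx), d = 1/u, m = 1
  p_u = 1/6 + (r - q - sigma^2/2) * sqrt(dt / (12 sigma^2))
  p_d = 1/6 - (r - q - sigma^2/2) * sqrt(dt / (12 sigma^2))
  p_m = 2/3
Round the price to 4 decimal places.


Answer: Price = V(0,0) = 0.9595

Derivation:
dt = T/N = 0.500000; dx = sigma*sqrt(3*dt) = 0.514393
u = exp(dx) = 1.672623; d = 1/u = 0.597863
p_u = 0.157335, p_m = 0.666667, p_d = 0.175998
Discount per step: exp(-r*dt) = 0.966088
Stock lattice S(k, j) with j the centered position index:
  k=0: S(0,+0) = 9.0900
  k=1: S(1,-1) = 5.4346; S(1,+0) = 9.0900; S(1,+1) = 15.2041
  k=2: S(2,-2) = 3.2491; S(2,-1) = 5.4346; S(2,+0) = 9.0900; S(2,+1) = 15.2041; S(2,+2) = 25.4308
Terminal payoffs V(N, j) = max(K - S_T, 0):
  V(2,-2) = 5.800864; V(2,-1) = 3.615421; V(2,+0) = 0.000000; V(2,+1) = 0.000000; V(2,+2) = 0.000000
Backward induction: V(k, j) = exp(-r*dt) * [p_u * V(k+1, j+1) + p_m * V(k+1, j) + p_d * V(k+1, j-1)]
  V(1,-1) = exp(-r*dt) * [p_u*0.000000 + p_m*3.615421 + p_d*5.800864] = 3.314863
  V(1,+0) = exp(-r*dt) * [p_u*0.000000 + p_m*0.000000 + p_d*3.615421] = 0.614729
  V(1,+1) = exp(-r*dt) * [p_u*0.000000 + p_m*0.000000 + p_d*0.000000] = 0.000000
  V(0,+0) = exp(-r*dt) * [p_u*0.000000 + p_m*0.614729 + p_d*3.314863] = 0.959547


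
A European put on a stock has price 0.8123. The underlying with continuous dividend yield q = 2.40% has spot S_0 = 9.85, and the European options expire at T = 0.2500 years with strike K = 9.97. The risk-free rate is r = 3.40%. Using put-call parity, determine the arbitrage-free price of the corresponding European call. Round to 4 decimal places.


Answer: Call price = 0.7178

Derivation:
Put-call parity: C - P = S_0 * exp(-qT) - K * exp(-rT).
S_0 * exp(-qT) = 9.8500 * 0.99401796 = 9.79107695
K * exp(-rT) = 9.9700 * 0.99153602 = 9.88561415
C = P + S*exp(-qT) - K*exp(-rT)
C = 0.8123 + 9.79107695 - 9.88561415 = 0.7178


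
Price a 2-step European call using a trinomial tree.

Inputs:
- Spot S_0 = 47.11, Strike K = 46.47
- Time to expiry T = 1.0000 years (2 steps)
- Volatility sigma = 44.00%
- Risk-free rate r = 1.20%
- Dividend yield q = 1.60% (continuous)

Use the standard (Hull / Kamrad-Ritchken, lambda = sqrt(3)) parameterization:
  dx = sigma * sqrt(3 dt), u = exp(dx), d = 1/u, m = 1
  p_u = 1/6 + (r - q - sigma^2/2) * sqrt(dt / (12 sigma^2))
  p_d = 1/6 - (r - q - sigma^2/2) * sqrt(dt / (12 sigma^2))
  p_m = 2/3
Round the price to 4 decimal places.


dt = T/N = 0.500000; dx = sigma*sqrt(3*dt) = 0.538888
u = exp(dx) = 1.714099; d = 1/u = 0.583397
p_u = 0.119904, p_m = 0.666667, p_d = 0.213430
Discount per step: exp(-r*dt) = 0.994018
Stock lattice S(k, j) with j the centered position index:
  k=0: S(0,+0) = 47.1100
  k=1: S(1,-1) = 27.4838; S(1,+0) = 47.1100; S(1,+1) = 80.7512
  k=2: S(2,-2) = 16.0340; S(2,-1) = 27.4838; S(2,+0) = 47.1100; S(2,+1) = 80.7512; S(2,+2) = 138.4156
Terminal payoffs V(N, j) = max(S_T - K, 0):
  V(2,-2) = 0.000000; V(2,-1) = 0.000000; V(2,+0) = 0.640000; V(2,+1) = 34.281217; V(2,+2) = 91.945604
Backward induction: V(k, j) = exp(-r*dt) * [p_u * V(k+1, j+1) + p_m * V(k+1, j) + p_d * V(k+1, j-1)]
  V(1,-1) = exp(-r*dt) * [p_u*0.640000 + p_m*0.000000 + p_d*0.000000] = 0.076279
  V(1,+0) = exp(-r*dt) * [p_u*34.281217 + p_m*0.640000 + p_d*0.000000] = 4.509970
  V(1,+1) = exp(-r*dt) * [p_u*91.945604 + p_m*34.281217 + p_d*0.640000] = 33.811875
  V(0,+0) = exp(-r*dt) * [p_u*33.811875 + p_m*4.509970 + p_d*0.076279] = 7.034760

Answer: Price = V(0,0) = 7.0348


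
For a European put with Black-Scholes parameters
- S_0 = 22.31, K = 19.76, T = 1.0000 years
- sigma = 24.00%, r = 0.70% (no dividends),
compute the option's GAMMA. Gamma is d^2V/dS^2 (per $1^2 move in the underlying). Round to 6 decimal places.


d1 = 0.6548971505; d2 = 0.4148971505
phi(d1) = 0.3219420650; exp(-qT) = 1.0000000000; exp(-rT) = 0.9930244429
Gamma = exp(-qT) * phi(d1) / (S * sigma * sqrt(T)) = 1.0000000000 * 0.3219420650 / (22.3100 * 0.2400 * 1.0000000000) = 0.060127

Answer: Gamma = 0.060127


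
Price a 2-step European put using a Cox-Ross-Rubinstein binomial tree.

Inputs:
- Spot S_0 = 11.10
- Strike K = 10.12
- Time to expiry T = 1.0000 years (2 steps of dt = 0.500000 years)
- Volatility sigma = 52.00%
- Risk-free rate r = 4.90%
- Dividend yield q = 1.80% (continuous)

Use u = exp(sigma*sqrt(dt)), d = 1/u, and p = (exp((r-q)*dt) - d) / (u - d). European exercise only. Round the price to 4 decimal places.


dt = T/N = 0.500000
u = exp(sigma*sqrt(dt)) = 1.444402; d = 1/u = 0.692328
p = (exp((r-q)*dt) - d) / (u - d) = 0.429868
Discount per step: exp(-r*dt) = 0.975798
Stock lattice S(k, i) with i counting down-moves:
  k=0: S(0,0) = 11.1000
  k=1: S(1,0) = 16.0329; S(1,1) = 7.6848
  k=2: S(2,0) = 23.1579; S(2,1) = 11.1000; S(2,2) = 5.3204
Terminal payoffs V(N, i) = max(K - S_T, 0):
  V(2,0) = 0.000000; V(2,1) = 0.000000; V(2,2) = 4.799570
Backward induction: V(k, i) = exp(-r*dt) * [p * V(k+1, i) + (1-p) * V(k+1, i+1)].
  V(1,0) = exp(-r*dt) * [p*0.000000 + (1-p)*0.000000] = 0.000000
  V(1,1) = exp(-r*dt) * [p*0.000000 + (1-p)*4.799570] = 2.670161
  V(0,0) = exp(-r*dt) * [p*0.000000 + (1-p)*2.670161] = 1.485499

Answer: Price = V(0,0) = 1.4855


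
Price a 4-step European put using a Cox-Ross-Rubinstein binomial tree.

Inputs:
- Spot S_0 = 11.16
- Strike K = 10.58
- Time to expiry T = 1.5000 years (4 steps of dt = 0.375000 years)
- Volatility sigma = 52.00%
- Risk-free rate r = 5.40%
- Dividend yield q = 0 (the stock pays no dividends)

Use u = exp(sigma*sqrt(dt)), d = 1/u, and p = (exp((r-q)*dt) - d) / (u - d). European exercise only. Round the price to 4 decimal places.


dt = T/N = 0.375000
u = exp(sigma*sqrt(dt)) = 1.374972; d = 1/u = 0.727287
p = (exp((r-q)*dt) - d) / (u - d) = 0.452641
Discount per step: exp(-r*dt) = 0.979954
Stock lattice S(k, i) with i counting down-moves:
  k=0: S(0,0) = 11.1600
  k=1: S(1,0) = 15.3447; S(1,1) = 8.1165
  k=2: S(2,0) = 21.0985; S(2,1) = 11.1600; S(2,2) = 5.9030
  k=3: S(3,0) = 29.0099; S(3,1) = 15.3447; S(3,2) = 8.1165; S(3,3) = 4.2932
  k=4: S(4,0) = 39.8878; S(4,1) = 21.0985; S(4,2) = 11.1600; S(4,3) = 5.9030; S(4,4) = 3.1224
Terminal payoffs V(N, i) = max(K - S_T, 0):
  V(4,0) = 0.000000; V(4,1) = 0.000000; V(4,2) = 0.000000; V(4,3) = 4.676953; V(4,4) = 7.457602
Backward induction: V(k, i) = exp(-r*dt) * [p * V(k+1, i) + (1-p) * V(k+1, i+1)].
  V(3,0) = exp(-r*dt) * [p*0.000000 + (1-p)*0.000000] = 0.000000
  V(3,1) = exp(-r*dt) * [p*0.000000 + (1-p)*0.000000] = 0.000000
  V(3,2) = exp(-r*dt) * [p*0.000000 + (1-p)*4.676953] = 2.508652
  V(3,3) = exp(-r*dt) * [p*4.676953 + (1-p)*7.457602] = 6.074699
  V(2,0) = exp(-r*dt) * [p*0.000000 + (1-p)*0.000000] = 0.000000
  V(2,1) = exp(-r*dt) * [p*0.000000 + (1-p)*2.508652] = 1.345606
  V(2,2) = exp(-r*dt) * [p*2.508652 + (1-p)*6.074699] = 4.371140
  V(1,0) = exp(-r*dt) * [p*0.000000 + (1-p)*1.345606] = 0.721764
  V(1,1) = exp(-r*dt) * [p*1.345606 + (1-p)*4.371140] = 2.941486
  V(0,0) = exp(-r*dt) * [p*0.721764 + (1-p)*2.941486] = 1.897923

Answer: Price = V(0,0) = 1.8979


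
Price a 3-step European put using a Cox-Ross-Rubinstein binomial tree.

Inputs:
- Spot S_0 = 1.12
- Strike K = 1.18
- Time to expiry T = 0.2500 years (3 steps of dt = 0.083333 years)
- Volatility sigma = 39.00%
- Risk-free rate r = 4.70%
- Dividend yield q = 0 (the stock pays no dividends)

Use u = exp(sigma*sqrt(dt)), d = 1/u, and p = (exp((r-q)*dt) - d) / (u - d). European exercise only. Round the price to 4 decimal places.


Answer: Price = V(0,0) = 0.1180

Derivation:
dt = T/N = 0.083333
u = exp(sigma*sqrt(dt)) = 1.119165; d = 1/u = 0.893523
p = (exp((r-q)*dt) - d) / (u - d) = 0.489276
Discount per step: exp(-r*dt) = 0.996091
Stock lattice S(k, i) with i counting down-moves:
  k=0: S(0,0) = 1.1200
  k=1: S(1,0) = 1.2535; S(1,1) = 1.0007
  k=2: S(2,0) = 1.4028; S(2,1) = 1.1200; S(2,2) = 0.8942
  k=3: S(3,0) = 1.5700; S(3,1) = 1.2535; S(3,2) = 1.0007; S(3,3) = 0.7990
Terminal payoffs V(N, i) = max(K - S_T, 0):
  V(3,0) = 0.000000; V(3,1) = 0.000000; V(3,2) = 0.179254; V(3,3) = 0.381021
Backward induction: V(k, i) = exp(-r*dt) * [p * V(k+1, i) + (1-p) * V(k+1, i+1)].
  V(2,0) = exp(-r*dt) * [p*0.000000 + (1-p)*0.000000] = 0.000000
  V(2,1) = exp(-r*dt) * [p*0.000000 + (1-p)*0.179254] = 0.091192
  V(2,2) = exp(-r*dt) * [p*0.179254 + (1-p)*0.381021] = 0.281198
  V(1,0) = exp(-r*dt) * [p*0.000000 + (1-p)*0.091192] = 0.046392
  V(1,1) = exp(-r*dt) * [p*0.091192 + (1-p)*0.281198] = 0.187497
  V(0,0) = exp(-r*dt) * [p*0.046392 + (1-p)*0.187497] = 0.117994


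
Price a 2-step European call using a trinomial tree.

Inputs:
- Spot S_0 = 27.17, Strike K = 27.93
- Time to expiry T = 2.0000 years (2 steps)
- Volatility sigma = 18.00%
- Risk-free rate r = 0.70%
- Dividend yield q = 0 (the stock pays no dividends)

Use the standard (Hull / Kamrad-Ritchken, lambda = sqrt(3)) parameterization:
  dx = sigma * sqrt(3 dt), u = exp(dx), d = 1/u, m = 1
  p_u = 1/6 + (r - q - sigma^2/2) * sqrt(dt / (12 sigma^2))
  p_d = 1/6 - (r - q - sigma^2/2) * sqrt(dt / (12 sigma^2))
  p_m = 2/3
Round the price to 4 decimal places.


dt = T/N = 1.000000; dx = sigma*sqrt(3*dt) = 0.311769
u = exp(dx) = 1.365839; d = 1/u = 0.732151
p_u = 0.151912, p_m = 0.666667, p_d = 0.181421
Discount per step: exp(-r*dt) = 0.993024
Stock lattice S(k, j) with j the centered position index:
  k=0: S(0,+0) = 27.1700
  k=1: S(1,-1) = 19.8925; S(1,+0) = 27.1700; S(1,+1) = 37.1099
  k=2: S(2,-2) = 14.5643; S(2,-1) = 19.8925; S(2,+0) = 27.1700; S(2,+1) = 37.1099; S(2,+2) = 50.6861
Terminal payoffs V(N, j) = max(S_T - K, 0):
  V(2,-2) = 0.000000; V(2,-1) = 0.000000; V(2,+0) = 0.000000; V(2,+1) = 9.179855; V(2,+2) = 22.756100
Backward induction: V(k, j) = exp(-r*dt) * [p_u * V(k+1, j+1) + p_m * V(k+1, j) + p_d * V(k+1, j-1)]
  V(1,-1) = exp(-r*dt) * [p_u*0.000000 + p_m*0.000000 + p_d*0.000000] = 0.000000
  V(1,+0) = exp(-r*dt) * [p_u*9.179855 + p_m*0.000000 + p_d*0.000000] = 1.384804
  V(1,+1) = exp(-r*dt) * [p_u*22.756100 + p_m*9.179855 + p_d*0.000000] = 9.510028
  V(0,+0) = exp(-r*dt) * [p_u*9.510028 + p_m*1.384804 + p_d*0.000000] = 2.351374

Answer: Price = V(0,0) = 2.3514


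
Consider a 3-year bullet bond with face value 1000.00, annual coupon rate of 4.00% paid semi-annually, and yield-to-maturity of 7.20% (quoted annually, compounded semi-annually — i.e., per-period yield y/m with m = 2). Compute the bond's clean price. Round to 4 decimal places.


Answer: Price = 915.0225

Derivation:
Coupon per period c = face * coupon_rate / m = 20.000000
Periods per year m = 2; per-period yield y/m = 0.036000
Number of cashflows N = 6
Cashflows (t years, CF_t, discount factor 1/(1+y/m)^(m*t), PV):
  t = 0.5000: CF_t = 20.000000, DF = 0.965251, PV = 19.305019
  t = 1.0000: CF_t = 20.000000, DF = 0.931709, PV = 18.634189
  t = 1.5000: CF_t = 20.000000, DF = 0.899333, PV = 17.986668
  t = 2.0000: CF_t = 20.000000, DF = 0.868082, PV = 17.361649
  t = 2.5000: CF_t = 20.000000, DF = 0.837917, PV = 16.758349
  t = 3.0000: CF_t = 1020.000000, DF = 0.808801, PV = 824.976617
Price P = sum_t PV_t = 915.022491


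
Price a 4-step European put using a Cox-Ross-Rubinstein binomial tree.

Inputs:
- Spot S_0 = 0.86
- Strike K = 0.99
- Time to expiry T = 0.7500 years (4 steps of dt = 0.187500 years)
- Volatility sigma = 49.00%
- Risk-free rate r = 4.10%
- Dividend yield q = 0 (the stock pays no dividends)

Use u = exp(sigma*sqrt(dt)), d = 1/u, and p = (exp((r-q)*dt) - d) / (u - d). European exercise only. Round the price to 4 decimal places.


Answer: Price = V(0,0) = 0.2141

Derivation:
dt = T/N = 0.187500
u = exp(sigma*sqrt(dt)) = 1.236366; d = 1/u = 0.808822
p = (exp((r-q)*dt) - d) / (u - d) = 0.465204
Discount per step: exp(-r*dt) = 0.992342
Stock lattice S(k, i) with i counting down-moves:
  k=0: S(0,0) = 0.8600
  k=1: S(1,0) = 1.0633; S(1,1) = 0.6956
  k=2: S(2,0) = 1.3146; S(2,1) = 0.8600; S(2,2) = 0.5626
  k=3: S(3,0) = 1.6253; S(3,1) = 1.0633; S(3,2) = 0.6956; S(3,3) = 0.4550
  k=4: S(4,0) = 2.0095; S(4,1) = 1.3146; S(4,2) = 0.8600; S(4,3) = 0.5626; S(4,4) = 0.3681
Terminal payoffs V(N, i) = max(K - S_T, 0):
  V(4,0) = 0.000000; V(4,1) = 0.000000; V(4,2) = 0.130000; V(4,3) = 0.427394; V(4,4) = 0.621947
Backward induction: V(k, i) = exp(-r*dt) * [p * V(k+1, i) + (1-p) * V(k+1, i+1)].
  V(3,0) = exp(-r*dt) * [p*0.000000 + (1-p)*0.000000] = 0.000000
  V(3,1) = exp(-r*dt) * [p*0.000000 + (1-p)*0.130000] = 0.068991
  V(3,2) = exp(-r*dt) * [p*0.130000 + (1-p)*0.427394] = 0.286832
  V(3,3) = exp(-r*dt) * [p*0.427394 + (1-p)*0.621947] = 0.527370
  V(2,0) = exp(-r*dt) * [p*0.000000 + (1-p)*0.068991] = 0.036614
  V(2,1) = exp(-r*dt) * [p*0.068991 + (1-p)*0.286832] = 0.184071
  V(2,2) = exp(-r*dt) * [p*0.286832 + (1-p)*0.527370] = 0.412289
  V(1,0) = exp(-r*dt) * [p*0.036614 + (1-p)*0.184071] = 0.114589
  V(1,1) = exp(-r*dt) * [p*0.184071 + (1-p)*0.412289] = 0.303777
  V(0,0) = exp(-r*dt) * [p*0.114589 + (1-p)*0.303777] = 0.214113


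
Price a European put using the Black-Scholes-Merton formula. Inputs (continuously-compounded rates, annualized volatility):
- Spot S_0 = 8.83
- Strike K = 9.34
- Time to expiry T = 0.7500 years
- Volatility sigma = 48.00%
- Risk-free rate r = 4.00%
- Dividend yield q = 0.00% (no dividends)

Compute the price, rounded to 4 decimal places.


Answer: Price = 1.5930

Derivation:
d1 = (ln(S/K) + (r - q + 0.5*sigma^2) * T) / (sigma * sqrt(T)) = 0.14493600
d2 = d1 - sigma * sqrt(T) = -0.27075620
exp(-rT) = 0.97044553; exp(-qT) = 1.00000000
P = K * exp(-rT) * N(-d2) - S_0 * exp(-qT) * N(-d1)
N(-d1) = 0.44238070; N(-d2) = 0.60671072
P = 9.3400 * 0.97044553 * 0.60671072 - 8.8300 * 1.00000000 * 0.44238070 = 1.5930


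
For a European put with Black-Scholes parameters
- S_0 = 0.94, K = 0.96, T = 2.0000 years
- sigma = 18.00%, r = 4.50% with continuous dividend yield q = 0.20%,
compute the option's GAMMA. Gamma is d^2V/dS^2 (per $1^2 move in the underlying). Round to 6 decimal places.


Answer: Gamma = 1.543483

Derivation:
d1 = 0.3824135249; d2 = 0.1278550837
phi(d1) = 0.3708125555; exp(-qT) = 0.9960079893; exp(-rT) = 0.9139311853
Gamma = exp(-qT) * phi(d1) / (S * sigma * sqrt(T)) = 0.9960079893 * 0.3708125555 / (0.9400 * 0.1800 * 1.4142135624) = 1.543483


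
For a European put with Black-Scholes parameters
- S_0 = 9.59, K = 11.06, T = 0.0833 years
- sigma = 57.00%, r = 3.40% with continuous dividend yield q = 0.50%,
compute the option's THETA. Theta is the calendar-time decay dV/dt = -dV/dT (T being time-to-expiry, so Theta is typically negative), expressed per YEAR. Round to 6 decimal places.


d1 = -0.7699522713; d2 = -0.9344641858
phi(d1) = 0.2966056550; exp(-qT) = 0.9995835867; exp(-rT) = 0.9971718069
Theta = -S*exp(-qT)*phi(d1)*sigma/(2*sqrt(T)) + r*K*exp(-rT)*N(-d2) - q*S*exp(-qT)*N(-d1)
N(-d1) = 0.7793358973; N(-d2) = 0.8249677491; sqrt(T) = 0.2886173938
Term 1 = -9.5900 * 0.9995835867 * 0.2966056550 * 0.5700 / (2 * 0.2886173938) = -2.8076276432
Term 2 = 0.0340 * 11.0600 * 0.9971718069 * 0.8249677491 = 0.3093435078
Term 3 = -0.0050 * 9.5900 * 0.9995835867 * 0.7793358973 = -0.0373535953
Theta = -2.8076276432 + (0.3093435078) + (-0.0373535953) = -2.535638

Answer: Theta = -2.535638


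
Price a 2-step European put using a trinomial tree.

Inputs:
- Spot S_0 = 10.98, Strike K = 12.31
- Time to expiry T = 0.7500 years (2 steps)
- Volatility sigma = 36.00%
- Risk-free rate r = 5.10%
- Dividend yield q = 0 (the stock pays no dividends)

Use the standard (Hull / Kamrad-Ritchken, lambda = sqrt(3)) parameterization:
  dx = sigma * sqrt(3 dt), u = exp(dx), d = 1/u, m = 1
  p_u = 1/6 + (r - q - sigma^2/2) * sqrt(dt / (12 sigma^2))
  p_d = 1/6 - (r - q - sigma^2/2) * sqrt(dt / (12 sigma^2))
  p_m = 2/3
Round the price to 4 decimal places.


dt = T/N = 0.375000; dx = sigma*sqrt(3*dt) = 0.381838
u = exp(dx) = 1.464974; d = 1/u = 0.682606
p_u = 0.159890, p_m = 0.666667, p_d = 0.173443
Discount per step: exp(-r*dt) = 0.981057
Stock lattice S(k, j) with j the centered position index:
  k=0: S(0,+0) = 10.9800
  k=1: S(1,-1) = 7.4950; S(1,+0) = 10.9800; S(1,+1) = 16.0854
  k=2: S(2,-2) = 5.1161; S(2,-1) = 7.4950; S(2,+0) = 10.9800; S(2,+1) = 16.0854; S(2,+2) = 23.5647
Terminal payoffs V(N, j) = max(K - S_T, 0):
  V(2,-2) = 7.193861; V(2,-1) = 4.814988; V(2,+0) = 1.330000; V(2,+1) = 0.000000; V(2,+2) = 0.000000
Backward induction: V(k, j) = exp(-r*dt) * [p_u * V(k+1, j+1) + p_m * V(k+1, j) + p_d * V(k+1, j-1)]
  V(1,-1) = exp(-r*dt) * [p_u*1.330000 + p_m*4.814988 + p_d*7.193861] = 4.581899
  V(1,+0) = exp(-r*dt) * [p_u*0.000000 + p_m*1.330000 + p_d*4.814988] = 1.689177
  V(1,+1) = exp(-r*dt) * [p_u*0.000000 + p_m*0.000000 + p_d*1.330000] = 0.226310
  V(0,+0) = exp(-r*dt) * [p_u*0.226310 + p_m*1.689177 + p_d*4.581899] = 1.919929

Answer: Price = V(0,0) = 1.9199


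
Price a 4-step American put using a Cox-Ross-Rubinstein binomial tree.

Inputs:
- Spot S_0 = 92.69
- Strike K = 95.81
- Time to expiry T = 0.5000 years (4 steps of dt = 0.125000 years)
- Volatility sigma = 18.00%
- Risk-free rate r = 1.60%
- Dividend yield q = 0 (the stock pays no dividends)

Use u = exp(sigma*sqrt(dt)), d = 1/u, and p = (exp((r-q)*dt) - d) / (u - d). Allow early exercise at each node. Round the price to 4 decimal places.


dt = T/N = 0.125000
u = exp(sigma*sqrt(dt)) = 1.065708; d = 1/u = 0.938343
p = (exp((r-q)*dt) - d) / (u - d) = 0.499814
Discount per step: exp(-r*dt) = 0.998002
Stock lattice S(k, i) with i counting down-moves:
  k=0: S(0,0) = 92.6900
  k=1: S(1,0) = 98.7805; S(1,1) = 86.9750
  k=2: S(2,0) = 105.2712; S(2,1) = 92.6900; S(2,2) = 81.6124
  k=3: S(3,0) = 112.1884; S(3,1) = 98.7805; S(3,2) = 86.9750; S(3,3) = 76.5804
  k=4: S(4,0) = 119.5601; S(4,1) = 105.2712; S(4,2) = 92.6900; S(4,3) = 81.6124; S(4,4) = 71.8587
Terminal payoffs V(N, i) = max(K - S_T, 0):
  V(4,0) = 0.000000; V(4,1) = 0.000000; V(4,2) = 3.120000; V(4,3) = 14.197587; V(4,4) = 23.951267
Backward induction: V(k, i) = exp(-r*dt) * [p * V(k+1, i) + (1-p) * V(k+1, i+1)]; then take max(V_cont, immediate exercise) for American.
  V(3,0) = exp(-r*dt) * [p*0.000000 + (1-p)*0.000000] = 0.000000; exercise = 0.000000; V(3,0) = max -> 0.000000
  V(3,1) = exp(-r*dt) * [p*0.000000 + (1-p)*3.120000] = 1.557462; exercise = 0.000000; V(3,1) = max -> 1.557462
  V(3,2) = exp(-r*dt) * [p*3.120000 + (1-p)*14.197587] = 8.643549; exercise = 8.834977; V(3,2) = max -> 8.834977
  V(3,3) = exp(-r*dt) * [p*14.197587 + (1-p)*23.951267] = 19.038126; exercise = 19.229555; V(3,3) = max -> 19.229555
  V(2,0) = exp(-r*dt) * [p*0.000000 + (1-p)*1.557462] = 0.777464; exercise = 0.000000; V(2,0) = max -> 0.777464
  V(2,1) = exp(-r*dt) * [p*1.557462 + (1-p)*8.834977] = 5.187188; exercise = 3.120000; V(2,1) = max -> 5.187188
  V(2,2) = exp(-r*dt) * [p*8.834977 + (1-p)*19.229555] = 14.006158; exercise = 14.197587; V(2,2) = max -> 14.197587
  V(1,0) = exp(-r*dt) * [p*0.777464 + (1-p)*5.187188] = 2.977186; exercise = 0.000000; V(1,0) = max -> 2.977186
  V(1,1) = exp(-r*dt) * [p*5.187188 + (1-p)*14.197587] = 9.674694; exercise = 8.834977; V(1,1) = max -> 9.674694
  V(0,0) = exp(-r*dt) * [p*2.977186 + (1-p)*9.674694] = 6.314544; exercise = 3.120000; V(0,0) = max -> 6.314544

Answer: Price = V(0,0) = 6.3145


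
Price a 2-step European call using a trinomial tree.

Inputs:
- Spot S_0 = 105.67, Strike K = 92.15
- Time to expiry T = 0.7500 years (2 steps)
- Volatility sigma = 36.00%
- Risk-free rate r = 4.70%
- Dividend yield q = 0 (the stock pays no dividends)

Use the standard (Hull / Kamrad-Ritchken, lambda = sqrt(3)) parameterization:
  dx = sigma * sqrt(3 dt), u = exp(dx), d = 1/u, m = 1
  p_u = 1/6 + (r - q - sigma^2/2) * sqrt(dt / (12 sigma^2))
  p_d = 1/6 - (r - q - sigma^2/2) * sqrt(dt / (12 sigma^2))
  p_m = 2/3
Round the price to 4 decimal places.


Answer: Price = V(0,0) = 22.5014

Derivation:
dt = T/N = 0.375000; dx = sigma*sqrt(3*dt) = 0.381838
u = exp(dx) = 1.464974; d = 1/u = 0.682606
p_u = 0.157926, p_m = 0.666667, p_d = 0.175407
Discount per step: exp(-r*dt) = 0.982529
Stock lattice S(k, j) with j the centered position index:
  k=0: S(0,+0) = 105.6700
  k=1: S(1,-1) = 72.1310; S(1,+0) = 105.6700; S(1,+1) = 154.8038
  k=2: S(2,-2) = 49.2370; S(2,-1) = 72.1310; S(2,+0) = 105.6700; S(2,+1) = 154.8038; S(2,+2) = 226.7836
Terminal payoffs V(N, j) = max(S_T - K, 0):
  V(2,-2) = 0.000000; V(2,-1) = 0.000000; V(2,+0) = 13.520000; V(2,+1) = 62.653828; V(2,+2) = 134.633622
Backward induction: V(k, j) = exp(-r*dt) * [p_u * V(k+1, j+1) + p_m * V(k+1, j) + p_d * V(k+1, j-1)]
  V(1,-1) = exp(-r*dt) * [p_u*13.520000 + p_m*0.000000 + p_d*0.000000] = 2.097858
  V(1,+0) = exp(-r*dt) * [p_u*62.653828 + p_m*13.520000 + p_d*0.000000] = 18.577670
  V(1,+1) = exp(-r*dt) * [p_u*134.633622 + p_m*62.653828 + p_d*13.520000] = 64.260254
  V(0,+0) = exp(-r*dt) * [p_u*64.260254 + p_m*18.577670 + p_d*2.097858] = 22.501359


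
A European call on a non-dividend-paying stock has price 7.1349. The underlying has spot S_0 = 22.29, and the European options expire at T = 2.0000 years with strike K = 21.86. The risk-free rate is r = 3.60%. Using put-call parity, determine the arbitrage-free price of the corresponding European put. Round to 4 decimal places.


Answer: Put price = 5.1863

Derivation:
Put-call parity: C - P = S_0 * exp(-qT) - K * exp(-rT).
S_0 * exp(-qT) = 22.2900 * 1.00000000 = 22.29000000
K * exp(-rT) = 21.8600 * 0.93053090 = 20.34140538
P = C - S*exp(-qT) + K*exp(-rT)
P = 7.1349 - 22.29000000 + 20.34140538 = 5.1863
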